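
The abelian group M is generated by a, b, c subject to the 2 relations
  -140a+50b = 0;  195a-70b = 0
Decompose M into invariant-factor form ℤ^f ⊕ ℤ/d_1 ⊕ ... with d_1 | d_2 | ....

rank_ℚ(R)=2; free=3−2=1
SNF(R) diag = [5, 10] → torsion [5, 10]

Answer: M ≅ ℤ^1 ⊕ ℤ/5 ⊕ ℤ/10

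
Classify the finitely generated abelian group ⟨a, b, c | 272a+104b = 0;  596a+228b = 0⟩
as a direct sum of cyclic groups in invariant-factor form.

rank_ℚ(R)=2; free=3−2=1
SNF(R) diag = [4, 8] → torsion [4, 8]

Answer: M ≅ ℤ^1 ⊕ ℤ/4 ⊕ ℤ/8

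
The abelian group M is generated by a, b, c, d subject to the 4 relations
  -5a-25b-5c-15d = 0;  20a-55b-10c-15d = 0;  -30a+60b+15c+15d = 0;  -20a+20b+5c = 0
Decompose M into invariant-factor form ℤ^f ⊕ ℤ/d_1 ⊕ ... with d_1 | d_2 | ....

rank_ℚ(R)=4; free=4−4=0
SNF(R) diag = [5, 5, 5, 15] → torsion [5, 5, 5, 15]

Answer: M ≅ ℤ/5 ⊕ ℤ/5 ⊕ ℤ/5 ⊕ ℤ/15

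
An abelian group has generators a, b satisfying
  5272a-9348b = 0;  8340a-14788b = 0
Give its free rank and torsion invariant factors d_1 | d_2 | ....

Answer: M ≅ ℤ/4 ⊕ ℤ/4

Derivation:
rank_ℚ(R)=2; free=2−2=0
SNF(R) diag = [4, 4] → torsion [4, 4]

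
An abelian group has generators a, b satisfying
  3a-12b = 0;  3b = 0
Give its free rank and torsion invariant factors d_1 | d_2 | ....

Answer: M ≅ ℤ/3 ⊕ ℤ/3

Derivation:
rank_ℚ(R)=2; free=2−2=0
SNF(R) diag = [3, 3] → torsion [3, 3]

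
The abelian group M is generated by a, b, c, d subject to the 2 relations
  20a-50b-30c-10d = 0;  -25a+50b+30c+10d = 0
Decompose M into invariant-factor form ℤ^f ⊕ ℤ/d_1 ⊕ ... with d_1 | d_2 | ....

rank_ℚ(R)=2; free=4−2=2
SNF(R) diag = [5, 10] → torsion [5, 10]

Answer: M ≅ ℤ^2 ⊕ ℤ/5 ⊕ ℤ/10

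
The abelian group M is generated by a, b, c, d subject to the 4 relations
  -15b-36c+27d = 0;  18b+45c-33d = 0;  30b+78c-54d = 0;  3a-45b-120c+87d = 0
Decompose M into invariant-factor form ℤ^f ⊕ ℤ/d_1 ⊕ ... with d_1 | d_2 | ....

rank_ℚ(R)=4; free=4−4=0
SNF(R) diag = [3, 3, 3, 6] → torsion [3, 3, 3, 6]

Answer: M ≅ ℤ/3 ⊕ ℤ/3 ⊕ ℤ/3 ⊕ ℤ/6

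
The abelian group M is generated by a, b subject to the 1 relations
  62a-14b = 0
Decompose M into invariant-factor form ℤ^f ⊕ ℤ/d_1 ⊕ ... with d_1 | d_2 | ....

Answer: M ≅ ℤ^1 ⊕ ℤ/2

Derivation:
rank_ℚ(R)=1; free=2−1=1
SNF(R) diag = [2] → torsion [2]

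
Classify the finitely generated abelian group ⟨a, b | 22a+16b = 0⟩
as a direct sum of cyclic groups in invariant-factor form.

Answer: M ≅ ℤ^1 ⊕ ℤ/2

Derivation:
rank_ℚ(R)=1; free=2−1=1
SNF(R) diag = [2] → torsion [2]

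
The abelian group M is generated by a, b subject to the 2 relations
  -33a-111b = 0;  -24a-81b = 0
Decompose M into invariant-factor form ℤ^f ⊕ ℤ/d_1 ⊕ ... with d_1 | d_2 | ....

Answer: M ≅ ℤ/3 ⊕ ℤ/3

Derivation:
rank_ℚ(R)=2; free=2−2=0
SNF(R) diag = [3, 3] → torsion [3, 3]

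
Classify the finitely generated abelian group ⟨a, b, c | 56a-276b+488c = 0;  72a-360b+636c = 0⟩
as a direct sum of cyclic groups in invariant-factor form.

rank_ℚ(R)=2; free=3−2=1
SNF(R) diag = [4, 12] → torsion [4, 12]

Answer: M ≅ ℤ^1 ⊕ ℤ/4 ⊕ ℤ/12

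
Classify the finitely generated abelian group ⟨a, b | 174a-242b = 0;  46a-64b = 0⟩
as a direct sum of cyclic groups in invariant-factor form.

rank_ℚ(R)=2; free=2−2=0
SNF(R) diag = [2, 2] → torsion [2, 2]

Answer: M ≅ ℤ/2 ⊕ ℤ/2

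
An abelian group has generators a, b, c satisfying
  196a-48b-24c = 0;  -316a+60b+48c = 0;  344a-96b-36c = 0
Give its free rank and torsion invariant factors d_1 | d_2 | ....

Answer: M ≅ ℤ/4 ⊕ ℤ/12 ⊕ ℤ/12

Derivation:
rank_ℚ(R)=3; free=3−3=0
SNF(R) diag = [4, 12, 12] → torsion [4, 12, 12]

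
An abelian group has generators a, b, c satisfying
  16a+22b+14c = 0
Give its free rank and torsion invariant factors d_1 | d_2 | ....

Answer: M ≅ ℤ^2 ⊕ ℤ/2

Derivation:
rank_ℚ(R)=1; free=3−1=2
SNF(R) diag = [2] → torsion [2]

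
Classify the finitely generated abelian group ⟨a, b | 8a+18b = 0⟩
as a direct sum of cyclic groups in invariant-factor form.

Answer: M ≅ ℤ^1 ⊕ ℤ/2

Derivation:
rank_ℚ(R)=1; free=2−1=1
SNF(R) diag = [2] → torsion [2]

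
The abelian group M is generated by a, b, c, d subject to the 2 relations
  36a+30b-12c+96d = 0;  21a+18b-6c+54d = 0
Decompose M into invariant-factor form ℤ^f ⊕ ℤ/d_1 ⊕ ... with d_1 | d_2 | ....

rank_ℚ(R)=2; free=4−2=2
SNF(R) diag = [3, 6] → torsion [3, 6]

Answer: M ≅ ℤ^2 ⊕ ℤ/3 ⊕ ℤ/6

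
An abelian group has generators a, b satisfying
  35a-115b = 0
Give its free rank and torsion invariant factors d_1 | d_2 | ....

Answer: M ≅ ℤ^1 ⊕ ℤ/5

Derivation:
rank_ℚ(R)=1; free=2−1=1
SNF(R) diag = [5] → torsion [5]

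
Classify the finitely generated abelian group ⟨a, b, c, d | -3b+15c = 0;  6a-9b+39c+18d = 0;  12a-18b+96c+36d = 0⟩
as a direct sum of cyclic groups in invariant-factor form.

Answer: M ≅ ℤ^1 ⊕ ℤ/3 ⊕ ℤ/6 ⊕ ℤ/18

Derivation:
rank_ℚ(R)=3; free=4−3=1
SNF(R) diag = [3, 6, 18] → torsion [3, 6, 18]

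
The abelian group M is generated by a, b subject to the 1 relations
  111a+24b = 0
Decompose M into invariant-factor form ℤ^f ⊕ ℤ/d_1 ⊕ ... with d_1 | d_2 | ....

Answer: M ≅ ℤ^1 ⊕ ℤ/3

Derivation:
rank_ℚ(R)=1; free=2−1=1
SNF(R) diag = [3] → torsion [3]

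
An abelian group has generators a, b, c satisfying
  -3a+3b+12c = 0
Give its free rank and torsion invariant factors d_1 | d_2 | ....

Answer: M ≅ ℤ^2 ⊕ ℤ/3

Derivation:
rank_ℚ(R)=1; free=3−1=2
SNF(R) diag = [3] → torsion [3]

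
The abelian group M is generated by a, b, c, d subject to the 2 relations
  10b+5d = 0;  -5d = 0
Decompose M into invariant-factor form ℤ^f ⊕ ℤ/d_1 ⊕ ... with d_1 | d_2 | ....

Answer: M ≅ ℤ^2 ⊕ ℤ/5 ⊕ ℤ/10

Derivation:
rank_ℚ(R)=2; free=4−2=2
SNF(R) diag = [5, 10] → torsion [5, 10]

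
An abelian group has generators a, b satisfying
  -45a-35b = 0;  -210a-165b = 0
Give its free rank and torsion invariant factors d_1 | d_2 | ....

Answer: M ≅ ℤ/5 ⊕ ℤ/15

Derivation:
rank_ℚ(R)=2; free=2−2=0
SNF(R) diag = [5, 15] → torsion [5, 15]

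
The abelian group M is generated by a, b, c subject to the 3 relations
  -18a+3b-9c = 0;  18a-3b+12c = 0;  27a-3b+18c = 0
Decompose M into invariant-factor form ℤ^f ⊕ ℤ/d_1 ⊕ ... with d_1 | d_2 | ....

Answer: M ≅ ℤ/3 ⊕ ℤ/3 ⊕ ℤ/9

Derivation:
rank_ℚ(R)=3; free=3−3=0
SNF(R) diag = [3, 3, 9] → torsion [3, 3, 9]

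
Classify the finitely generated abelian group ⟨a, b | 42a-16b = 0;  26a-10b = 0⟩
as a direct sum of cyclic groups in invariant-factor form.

Answer: M ≅ ℤ/2 ⊕ ℤ/2

Derivation:
rank_ℚ(R)=2; free=2−2=0
SNF(R) diag = [2, 2] → torsion [2, 2]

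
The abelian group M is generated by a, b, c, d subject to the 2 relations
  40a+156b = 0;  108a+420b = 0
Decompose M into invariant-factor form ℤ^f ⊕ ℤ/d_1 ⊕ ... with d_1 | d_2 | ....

rank_ℚ(R)=2; free=4−2=2
SNF(R) diag = [4, 12] → torsion [4, 12]

Answer: M ≅ ℤ^2 ⊕ ℤ/4 ⊕ ℤ/12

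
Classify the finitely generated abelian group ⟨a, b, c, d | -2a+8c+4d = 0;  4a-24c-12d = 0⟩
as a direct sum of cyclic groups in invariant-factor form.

rank_ℚ(R)=2; free=4−2=2
SNF(R) diag = [2, 4] → torsion [2, 4]

Answer: M ≅ ℤ^2 ⊕ ℤ/2 ⊕ ℤ/4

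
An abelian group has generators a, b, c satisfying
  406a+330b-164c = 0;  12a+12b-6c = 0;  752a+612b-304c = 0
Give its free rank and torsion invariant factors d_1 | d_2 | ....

Answer: M ≅ ℤ/2 ⊕ ℤ/6 ⊕ ℤ/12

Derivation:
rank_ℚ(R)=3; free=3−3=0
SNF(R) diag = [2, 6, 12] → torsion [2, 6, 12]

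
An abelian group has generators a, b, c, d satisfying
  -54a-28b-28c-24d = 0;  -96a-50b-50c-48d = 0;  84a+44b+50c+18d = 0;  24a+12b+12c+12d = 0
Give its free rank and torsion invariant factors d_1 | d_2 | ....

rank_ℚ(R)=4; free=4−4=0
SNF(R) diag = [2, 6, 6, 12] → torsion [2, 6, 6, 12]

Answer: M ≅ ℤ/2 ⊕ ℤ/6 ⊕ ℤ/6 ⊕ ℤ/12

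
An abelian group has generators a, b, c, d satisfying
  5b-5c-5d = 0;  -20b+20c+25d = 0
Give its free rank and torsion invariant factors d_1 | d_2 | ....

rank_ℚ(R)=2; free=4−2=2
SNF(R) diag = [5, 5] → torsion [5, 5]

Answer: M ≅ ℤ^2 ⊕ ℤ/5 ⊕ ℤ/5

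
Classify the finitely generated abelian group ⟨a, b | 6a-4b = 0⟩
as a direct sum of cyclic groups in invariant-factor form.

Answer: M ≅ ℤ^1 ⊕ ℤ/2

Derivation:
rank_ℚ(R)=1; free=2−1=1
SNF(R) diag = [2] → torsion [2]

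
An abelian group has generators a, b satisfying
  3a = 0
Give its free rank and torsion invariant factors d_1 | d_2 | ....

rank_ℚ(R)=1; free=2−1=1
SNF(R) diag = [3] → torsion [3]

Answer: M ≅ ℤ^1 ⊕ ℤ/3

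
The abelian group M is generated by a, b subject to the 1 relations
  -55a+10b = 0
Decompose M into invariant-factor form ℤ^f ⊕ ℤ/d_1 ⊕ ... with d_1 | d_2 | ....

rank_ℚ(R)=1; free=2−1=1
SNF(R) diag = [5] → torsion [5]

Answer: M ≅ ℤ^1 ⊕ ℤ/5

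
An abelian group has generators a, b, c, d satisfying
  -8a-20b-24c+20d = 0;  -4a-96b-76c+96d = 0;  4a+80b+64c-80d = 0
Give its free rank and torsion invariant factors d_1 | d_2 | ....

rank_ℚ(R)=3; free=4−3=1
SNF(R) diag = [4, 4, 4] → torsion [4, 4, 4]

Answer: M ≅ ℤ^1 ⊕ ℤ/4 ⊕ ℤ/4 ⊕ ℤ/4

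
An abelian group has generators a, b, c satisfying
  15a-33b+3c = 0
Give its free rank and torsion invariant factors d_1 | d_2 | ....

Answer: M ≅ ℤ^2 ⊕ ℤ/3

Derivation:
rank_ℚ(R)=1; free=3−1=2
SNF(R) diag = [3] → torsion [3]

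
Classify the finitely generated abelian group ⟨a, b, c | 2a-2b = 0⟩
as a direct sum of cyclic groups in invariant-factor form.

Answer: M ≅ ℤ^2 ⊕ ℤ/2

Derivation:
rank_ℚ(R)=1; free=3−1=2
SNF(R) diag = [2] → torsion [2]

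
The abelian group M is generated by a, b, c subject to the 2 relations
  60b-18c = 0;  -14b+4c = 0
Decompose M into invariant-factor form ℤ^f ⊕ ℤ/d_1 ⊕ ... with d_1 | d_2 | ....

Answer: M ≅ ℤ^1 ⊕ ℤ/2 ⊕ ℤ/6

Derivation:
rank_ℚ(R)=2; free=3−2=1
SNF(R) diag = [2, 6] → torsion [2, 6]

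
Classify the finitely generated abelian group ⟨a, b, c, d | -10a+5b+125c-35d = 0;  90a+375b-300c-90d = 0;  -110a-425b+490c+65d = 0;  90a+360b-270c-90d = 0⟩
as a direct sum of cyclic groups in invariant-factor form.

Answer: M ≅ ℤ/5 ⊕ ℤ/15 ⊕ ℤ/45 ⊕ ℤ/90

Derivation:
rank_ℚ(R)=4; free=4−4=0
SNF(R) diag = [5, 15, 45, 90] → torsion [5, 15, 45, 90]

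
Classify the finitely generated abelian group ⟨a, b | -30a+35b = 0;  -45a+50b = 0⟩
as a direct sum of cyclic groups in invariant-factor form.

Answer: M ≅ ℤ/5 ⊕ ℤ/15

Derivation:
rank_ℚ(R)=2; free=2−2=0
SNF(R) diag = [5, 15] → torsion [5, 15]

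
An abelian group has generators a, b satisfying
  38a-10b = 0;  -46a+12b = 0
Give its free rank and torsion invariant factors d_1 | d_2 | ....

Answer: M ≅ ℤ/2 ⊕ ℤ/2

Derivation:
rank_ℚ(R)=2; free=2−2=0
SNF(R) diag = [2, 2] → torsion [2, 2]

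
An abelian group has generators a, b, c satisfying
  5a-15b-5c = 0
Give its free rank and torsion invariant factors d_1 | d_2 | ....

Answer: M ≅ ℤ^2 ⊕ ℤ/5

Derivation:
rank_ℚ(R)=1; free=3−1=2
SNF(R) diag = [5] → torsion [5]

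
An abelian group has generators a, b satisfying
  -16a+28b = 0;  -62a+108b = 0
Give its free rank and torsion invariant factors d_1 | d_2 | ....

Answer: M ≅ ℤ/2 ⊕ ℤ/4

Derivation:
rank_ℚ(R)=2; free=2−2=0
SNF(R) diag = [2, 4] → torsion [2, 4]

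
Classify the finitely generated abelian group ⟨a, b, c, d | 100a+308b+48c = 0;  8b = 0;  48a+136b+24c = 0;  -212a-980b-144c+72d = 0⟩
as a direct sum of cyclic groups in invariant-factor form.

Answer: M ≅ ℤ/4 ⊕ ℤ/8 ⊕ ℤ/24 ⊕ ℤ/72

Derivation:
rank_ℚ(R)=4; free=4−4=0
SNF(R) diag = [4, 8, 24, 72] → torsion [4, 8, 24, 72]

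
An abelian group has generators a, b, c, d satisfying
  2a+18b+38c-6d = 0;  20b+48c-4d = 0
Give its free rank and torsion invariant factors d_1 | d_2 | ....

rank_ℚ(R)=2; free=4−2=2
SNF(R) diag = [2, 4] → torsion [2, 4]

Answer: M ≅ ℤ^2 ⊕ ℤ/2 ⊕ ℤ/4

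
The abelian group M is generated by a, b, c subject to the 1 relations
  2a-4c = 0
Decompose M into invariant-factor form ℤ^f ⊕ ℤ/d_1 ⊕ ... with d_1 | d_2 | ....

Answer: M ≅ ℤ^2 ⊕ ℤ/2

Derivation:
rank_ℚ(R)=1; free=3−1=2
SNF(R) diag = [2] → torsion [2]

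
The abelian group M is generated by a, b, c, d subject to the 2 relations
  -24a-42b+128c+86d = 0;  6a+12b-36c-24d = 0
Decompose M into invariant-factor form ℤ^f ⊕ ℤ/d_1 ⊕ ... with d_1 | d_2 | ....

rank_ℚ(R)=2; free=4−2=2
SNF(R) diag = [2, 6] → torsion [2, 6]

Answer: M ≅ ℤ^2 ⊕ ℤ/2 ⊕ ℤ/6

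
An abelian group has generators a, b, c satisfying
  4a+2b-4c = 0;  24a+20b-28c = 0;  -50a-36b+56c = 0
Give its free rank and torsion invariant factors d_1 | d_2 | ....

rank_ℚ(R)=3; free=3−3=0
SNF(R) diag = [2, 2, 4] → torsion [2, 2, 4]

Answer: M ≅ ℤ/2 ⊕ ℤ/2 ⊕ ℤ/4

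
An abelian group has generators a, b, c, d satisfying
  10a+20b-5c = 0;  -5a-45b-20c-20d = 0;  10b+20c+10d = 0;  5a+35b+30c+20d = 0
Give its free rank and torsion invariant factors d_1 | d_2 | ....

Answer: M ≅ ℤ/5 ⊕ ℤ/5 ⊕ ℤ/10 ⊕ ℤ/10

Derivation:
rank_ℚ(R)=4; free=4−4=0
SNF(R) diag = [5, 5, 10, 10] → torsion [5, 5, 10, 10]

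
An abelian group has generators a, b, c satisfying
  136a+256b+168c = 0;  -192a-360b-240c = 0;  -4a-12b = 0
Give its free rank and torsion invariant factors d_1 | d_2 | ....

rank_ℚ(R)=3; free=3−3=0
SNF(R) diag = [4, 8, 24] → torsion [4, 8, 24]

Answer: M ≅ ℤ/4 ⊕ ℤ/8 ⊕ ℤ/24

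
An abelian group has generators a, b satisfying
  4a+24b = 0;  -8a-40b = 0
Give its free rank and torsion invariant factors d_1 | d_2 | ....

Answer: M ≅ ℤ/4 ⊕ ℤ/8

Derivation:
rank_ℚ(R)=2; free=2−2=0
SNF(R) diag = [4, 8] → torsion [4, 8]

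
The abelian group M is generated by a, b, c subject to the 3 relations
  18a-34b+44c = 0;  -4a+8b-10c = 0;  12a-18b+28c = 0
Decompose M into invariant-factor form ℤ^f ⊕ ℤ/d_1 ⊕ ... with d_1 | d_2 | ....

rank_ℚ(R)=3; free=3−3=0
SNF(R) diag = [2, 2, 2] → torsion [2, 2, 2]

Answer: M ≅ ℤ/2 ⊕ ℤ/2 ⊕ ℤ/2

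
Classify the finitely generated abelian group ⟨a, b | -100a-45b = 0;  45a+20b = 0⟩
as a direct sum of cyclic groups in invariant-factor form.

Answer: M ≅ ℤ/5 ⊕ ℤ/5

Derivation:
rank_ℚ(R)=2; free=2−2=0
SNF(R) diag = [5, 5] → torsion [5, 5]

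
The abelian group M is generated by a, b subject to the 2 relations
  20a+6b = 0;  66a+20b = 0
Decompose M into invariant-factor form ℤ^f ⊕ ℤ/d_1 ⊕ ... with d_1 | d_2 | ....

Answer: M ≅ ℤ/2 ⊕ ℤ/2

Derivation:
rank_ℚ(R)=2; free=2−2=0
SNF(R) diag = [2, 2] → torsion [2, 2]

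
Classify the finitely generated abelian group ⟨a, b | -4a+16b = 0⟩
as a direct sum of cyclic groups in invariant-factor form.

rank_ℚ(R)=1; free=2−1=1
SNF(R) diag = [4] → torsion [4]

Answer: M ≅ ℤ^1 ⊕ ℤ/4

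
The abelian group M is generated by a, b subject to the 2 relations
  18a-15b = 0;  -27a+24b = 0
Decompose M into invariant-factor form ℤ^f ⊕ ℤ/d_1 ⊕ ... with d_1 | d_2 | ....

Answer: M ≅ ℤ/3 ⊕ ℤ/9

Derivation:
rank_ℚ(R)=2; free=2−2=0
SNF(R) diag = [3, 9] → torsion [3, 9]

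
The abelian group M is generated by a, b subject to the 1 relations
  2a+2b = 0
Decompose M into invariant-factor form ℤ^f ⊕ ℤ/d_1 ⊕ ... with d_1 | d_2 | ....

Answer: M ≅ ℤ^1 ⊕ ℤ/2

Derivation:
rank_ℚ(R)=1; free=2−1=1
SNF(R) diag = [2] → torsion [2]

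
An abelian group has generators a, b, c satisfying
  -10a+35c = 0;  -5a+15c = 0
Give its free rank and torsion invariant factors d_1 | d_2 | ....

rank_ℚ(R)=2; free=3−2=1
SNF(R) diag = [5, 5] → torsion [5, 5]

Answer: M ≅ ℤ^1 ⊕ ℤ/5 ⊕ ℤ/5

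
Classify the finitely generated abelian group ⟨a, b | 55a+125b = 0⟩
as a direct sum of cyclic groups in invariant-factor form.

rank_ℚ(R)=1; free=2−1=1
SNF(R) diag = [5] → torsion [5]

Answer: M ≅ ℤ^1 ⊕ ℤ/5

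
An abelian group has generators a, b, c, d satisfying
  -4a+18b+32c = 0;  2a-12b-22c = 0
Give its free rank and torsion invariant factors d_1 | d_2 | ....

rank_ℚ(R)=2; free=4−2=2
SNF(R) diag = [2, 6] → torsion [2, 6]

Answer: M ≅ ℤ^2 ⊕ ℤ/2 ⊕ ℤ/6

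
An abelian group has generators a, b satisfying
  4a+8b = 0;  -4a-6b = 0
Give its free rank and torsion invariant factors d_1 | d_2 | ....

rank_ℚ(R)=2; free=2−2=0
SNF(R) diag = [2, 4] → torsion [2, 4]

Answer: M ≅ ℤ/2 ⊕ ℤ/4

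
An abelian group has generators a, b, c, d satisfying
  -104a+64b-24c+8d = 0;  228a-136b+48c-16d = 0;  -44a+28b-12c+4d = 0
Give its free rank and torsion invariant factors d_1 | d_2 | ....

Answer: M ≅ ℤ^1 ⊕ ℤ/4 ⊕ ℤ/4 ⊕ ℤ/8

Derivation:
rank_ℚ(R)=3; free=4−3=1
SNF(R) diag = [4, 4, 8] → torsion [4, 4, 8]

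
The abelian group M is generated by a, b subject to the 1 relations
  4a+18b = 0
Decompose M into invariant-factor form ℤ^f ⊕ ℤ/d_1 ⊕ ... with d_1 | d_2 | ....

rank_ℚ(R)=1; free=2−1=1
SNF(R) diag = [2] → torsion [2]

Answer: M ≅ ℤ^1 ⊕ ℤ/2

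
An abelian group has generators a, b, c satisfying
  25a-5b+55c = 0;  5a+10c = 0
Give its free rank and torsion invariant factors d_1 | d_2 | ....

rank_ℚ(R)=2; free=3−2=1
SNF(R) diag = [5, 5] → torsion [5, 5]

Answer: M ≅ ℤ^1 ⊕ ℤ/5 ⊕ ℤ/5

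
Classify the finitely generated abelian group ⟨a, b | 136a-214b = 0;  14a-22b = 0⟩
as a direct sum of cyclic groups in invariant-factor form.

Answer: M ≅ ℤ/2 ⊕ ℤ/2

Derivation:
rank_ℚ(R)=2; free=2−2=0
SNF(R) diag = [2, 2] → torsion [2, 2]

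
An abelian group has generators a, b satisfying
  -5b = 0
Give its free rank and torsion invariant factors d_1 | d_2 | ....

Answer: M ≅ ℤ^1 ⊕ ℤ/5

Derivation:
rank_ℚ(R)=1; free=2−1=1
SNF(R) diag = [5] → torsion [5]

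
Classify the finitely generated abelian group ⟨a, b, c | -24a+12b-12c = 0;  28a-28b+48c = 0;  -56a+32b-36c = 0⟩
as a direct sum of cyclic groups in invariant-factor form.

Answer: M ≅ ℤ/4 ⊕ ℤ/12 ⊕ ℤ/12

Derivation:
rank_ℚ(R)=3; free=3−3=0
SNF(R) diag = [4, 12, 12] → torsion [4, 12, 12]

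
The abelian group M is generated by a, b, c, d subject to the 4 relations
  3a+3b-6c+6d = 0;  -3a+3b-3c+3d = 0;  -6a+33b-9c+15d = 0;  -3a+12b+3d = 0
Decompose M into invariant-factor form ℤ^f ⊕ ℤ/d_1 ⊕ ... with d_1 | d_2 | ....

rank_ℚ(R)=4; free=4−4=0
SNF(R) diag = [3, 3, 3, 9] → torsion [3, 3, 3, 9]

Answer: M ≅ ℤ/3 ⊕ ℤ/3 ⊕ ℤ/3 ⊕ ℤ/9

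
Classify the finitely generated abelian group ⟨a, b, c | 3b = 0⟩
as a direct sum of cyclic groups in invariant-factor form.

rank_ℚ(R)=1; free=3−1=2
SNF(R) diag = [3] → torsion [3]

Answer: M ≅ ℤ^2 ⊕ ℤ/3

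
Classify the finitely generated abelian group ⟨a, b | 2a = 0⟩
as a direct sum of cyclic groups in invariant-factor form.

rank_ℚ(R)=1; free=2−1=1
SNF(R) diag = [2] → torsion [2]

Answer: M ≅ ℤ^1 ⊕ ℤ/2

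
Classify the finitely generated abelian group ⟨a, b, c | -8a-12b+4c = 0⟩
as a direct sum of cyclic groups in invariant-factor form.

Answer: M ≅ ℤ^2 ⊕ ℤ/4

Derivation:
rank_ℚ(R)=1; free=3−1=2
SNF(R) diag = [4] → torsion [4]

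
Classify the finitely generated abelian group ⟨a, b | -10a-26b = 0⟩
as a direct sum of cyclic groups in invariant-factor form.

Answer: M ≅ ℤ^1 ⊕ ℤ/2

Derivation:
rank_ℚ(R)=1; free=2−1=1
SNF(R) diag = [2] → torsion [2]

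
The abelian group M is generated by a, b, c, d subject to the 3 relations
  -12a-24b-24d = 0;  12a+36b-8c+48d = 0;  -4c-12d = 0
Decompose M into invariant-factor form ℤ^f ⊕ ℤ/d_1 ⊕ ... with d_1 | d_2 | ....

rank_ℚ(R)=3; free=4−3=1
SNF(R) diag = [4, 12, 12] → torsion [4, 12, 12]

Answer: M ≅ ℤ^1 ⊕ ℤ/4 ⊕ ℤ/12 ⊕ ℤ/12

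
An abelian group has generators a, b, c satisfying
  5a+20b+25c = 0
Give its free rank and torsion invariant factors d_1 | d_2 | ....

Answer: M ≅ ℤ^2 ⊕ ℤ/5

Derivation:
rank_ℚ(R)=1; free=3−1=2
SNF(R) diag = [5] → torsion [5]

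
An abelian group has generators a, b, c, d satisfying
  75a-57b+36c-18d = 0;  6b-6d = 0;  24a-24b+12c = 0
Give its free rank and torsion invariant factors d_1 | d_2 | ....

rank_ℚ(R)=3; free=4−3=1
SNF(R) diag = [3, 6, 12] → torsion [3, 6, 12]

Answer: M ≅ ℤ^1 ⊕ ℤ/3 ⊕ ℤ/6 ⊕ ℤ/12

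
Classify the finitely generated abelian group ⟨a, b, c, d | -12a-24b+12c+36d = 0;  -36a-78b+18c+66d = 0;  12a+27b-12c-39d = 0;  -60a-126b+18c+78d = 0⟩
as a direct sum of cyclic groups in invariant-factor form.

Answer: M ≅ ℤ/3 ⊕ ℤ/6 ⊕ ℤ/12 ⊕ ℤ/12

Derivation:
rank_ℚ(R)=4; free=4−4=0
SNF(R) diag = [3, 6, 12, 12] → torsion [3, 6, 12, 12]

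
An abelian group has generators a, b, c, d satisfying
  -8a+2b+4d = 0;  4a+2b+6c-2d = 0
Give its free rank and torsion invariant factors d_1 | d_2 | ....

Answer: M ≅ ℤ^2 ⊕ ℤ/2 ⊕ ℤ/6

Derivation:
rank_ℚ(R)=2; free=4−2=2
SNF(R) diag = [2, 6] → torsion [2, 6]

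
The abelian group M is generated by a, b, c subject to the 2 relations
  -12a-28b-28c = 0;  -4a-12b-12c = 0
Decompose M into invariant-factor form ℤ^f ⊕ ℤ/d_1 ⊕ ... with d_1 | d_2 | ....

rank_ℚ(R)=2; free=3−2=1
SNF(R) diag = [4, 8] → torsion [4, 8]

Answer: M ≅ ℤ^1 ⊕ ℤ/4 ⊕ ℤ/8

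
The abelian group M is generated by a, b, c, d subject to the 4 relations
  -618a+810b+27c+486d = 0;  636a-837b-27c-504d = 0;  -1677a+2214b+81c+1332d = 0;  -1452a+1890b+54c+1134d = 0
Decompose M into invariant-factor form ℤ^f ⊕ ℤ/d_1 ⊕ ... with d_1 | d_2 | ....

rank_ℚ(R)=4; free=4−4=0
SNF(R) diag = [3, 9, 27, 54] → torsion [3, 9, 27, 54]

Answer: M ≅ ℤ/3 ⊕ ℤ/9 ⊕ ℤ/27 ⊕ ℤ/54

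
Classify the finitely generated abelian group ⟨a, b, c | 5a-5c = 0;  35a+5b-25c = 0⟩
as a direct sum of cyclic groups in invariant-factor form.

rank_ℚ(R)=2; free=3−2=1
SNF(R) diag = [5, 5] → torsion [5, 5]

Answer: M ≅ ℤ^1 ⊕ ℤ/5 ⊕ ℤ/5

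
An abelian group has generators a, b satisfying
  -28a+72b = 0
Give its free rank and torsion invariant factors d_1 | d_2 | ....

rank_ℚ(R)=1; free=2−1=1
SNF(R) diag = [4] → torsion [4]

Answer: M ≅ ℤ^1 ⊕ ℤ/4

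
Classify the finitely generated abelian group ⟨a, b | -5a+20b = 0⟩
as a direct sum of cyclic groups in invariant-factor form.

Answer: M ≅ ℤ^1 ⊕ ℤ/5

Derivation:
rank_ℚ(R)=1; free=2−1=1
SNF(R) diag = [5] → torsion [5]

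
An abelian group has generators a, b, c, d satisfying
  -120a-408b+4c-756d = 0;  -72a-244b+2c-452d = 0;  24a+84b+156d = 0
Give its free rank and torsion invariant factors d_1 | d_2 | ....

rank_ℚ(R)=3; free=4−3=1
SNF(R) diag = [2, 4, 12] → torsion [2, 4, 12]

Answer: M ≅ ℤ^1 ⊕ ℤ/2 ⊕ ℤ/4 ⊕ ℤ/12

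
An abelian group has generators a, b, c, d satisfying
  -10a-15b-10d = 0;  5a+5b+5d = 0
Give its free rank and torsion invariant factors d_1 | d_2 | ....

Answer: M ≅ ℤ^2 ⊕ ℤ/5 ⊕ ℤ/5

Derivation:
rank_ℚ(R)=2; free=4−2=2
SNF(R) diag = [5, 5] → torsion [5, 5]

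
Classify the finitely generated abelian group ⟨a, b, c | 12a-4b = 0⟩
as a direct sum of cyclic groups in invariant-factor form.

Answer: M ≅ ℤ^2 ⊕ ℤ/4

Derivation:
rank_ℚ(R)=1; free=3−1=2
SNF(R) diag = [4] → torsion [4]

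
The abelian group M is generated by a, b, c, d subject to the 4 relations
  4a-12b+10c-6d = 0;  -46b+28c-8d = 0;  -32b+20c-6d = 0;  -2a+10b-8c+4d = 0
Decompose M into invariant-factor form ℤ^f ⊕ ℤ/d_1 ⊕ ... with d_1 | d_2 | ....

rank_ℚ(R)=4; free=4−4=0
SNF(R) diag = [2, 2, 2, 2] → torsion [2, 2, 2, 2]

Answer: M ≅ ℤ/2 ⊕ ℤ/2 ⊕ ℤ/2 ⊕ ℤ/2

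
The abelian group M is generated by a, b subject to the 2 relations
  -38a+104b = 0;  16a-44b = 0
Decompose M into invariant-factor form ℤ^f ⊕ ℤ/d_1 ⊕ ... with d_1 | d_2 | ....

rank_ℚ(R)=2; free=2−2=0
SNF(R) diag = [2, 4] → torsion [2, 4]

Answer: M ≅ ℤ/2 ⊕ ℤ/4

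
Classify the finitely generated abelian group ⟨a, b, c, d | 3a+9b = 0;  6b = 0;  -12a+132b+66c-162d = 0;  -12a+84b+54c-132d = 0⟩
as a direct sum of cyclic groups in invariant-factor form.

rank_ℚ(R)=4; free=4−4=0
SNF(R) diag = [3, 6, 6, 6] → torsion [3, 6, 6, 6]

Answer: M ≅ ℤ/3 ⊕ ℤ/6 ⊕ ℤ/6 ⊕ ℤ/6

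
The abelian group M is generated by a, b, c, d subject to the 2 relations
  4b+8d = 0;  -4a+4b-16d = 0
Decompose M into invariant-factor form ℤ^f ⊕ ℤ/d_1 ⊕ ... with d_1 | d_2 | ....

Answer: M ≅ ℤ^2 ⊕ ℤ/4 ⊕ ℤ/4

Derivation:
rank_ℚ(R)=2; free=4−2=2
SNF(R) diag = [4, 4] → torsion [4, 4]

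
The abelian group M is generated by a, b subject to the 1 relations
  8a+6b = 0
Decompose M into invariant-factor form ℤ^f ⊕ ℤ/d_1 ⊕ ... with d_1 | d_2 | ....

rank_ℚ(R)=1; free=2−1=1
SNF(R) diag = [2] → torsion [2]

Answer: M ≅ ℤ^1 ⊕ ℤ/2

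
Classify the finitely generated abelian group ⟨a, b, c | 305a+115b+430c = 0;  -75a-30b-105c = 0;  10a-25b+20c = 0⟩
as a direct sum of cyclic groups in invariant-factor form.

rank_ℚ(R)=3; free=3−3=0
SNF(R) diag = [5, 15, 45] → torsion [5, 15, 45]

Answer: M ≅ ℤ/5 ⊕ ℤ/15 ⊕ ℤ/45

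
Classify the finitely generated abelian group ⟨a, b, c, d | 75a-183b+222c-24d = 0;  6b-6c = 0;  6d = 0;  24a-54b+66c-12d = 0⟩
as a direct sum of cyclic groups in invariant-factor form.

Answer: M ≅ ℤ/3 ⊕ ℤ/6 ⊕ ℤ/6 ⊕ ℤ/12

Derivation:
rank_ℚ(R)=4; free=4−4=0
SNF(R) diag = [3, 6, 6, 12] → torsion [3, 6, 6, 12]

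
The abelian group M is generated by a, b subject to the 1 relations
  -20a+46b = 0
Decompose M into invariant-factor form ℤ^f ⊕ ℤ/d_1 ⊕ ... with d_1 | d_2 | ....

rank_ℚ(R)=1; free=2−1=1
SNF(R) diag = [2] → torsion [2]

Answer: M ≅ ℤ^1 ⊕ ℤ/2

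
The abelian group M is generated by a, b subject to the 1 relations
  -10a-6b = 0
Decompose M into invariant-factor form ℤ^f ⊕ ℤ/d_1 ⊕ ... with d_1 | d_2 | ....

Answer: M ≅ ℤ^1 ⊕ ℤ/2

Derivation:
rank_ℚ(R)=1; free=2−1=1
SNF(R) diag = [2] → torsion [2]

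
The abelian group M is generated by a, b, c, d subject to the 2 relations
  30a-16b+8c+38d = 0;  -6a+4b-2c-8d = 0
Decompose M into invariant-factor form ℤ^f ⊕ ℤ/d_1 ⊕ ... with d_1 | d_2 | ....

Answer: M ≅ ℤ^2 ⊕ ℤ/2 ⊕ ℤ/6

Derivation:
rank_ℚ(R)=2; free=4−2=2
SNF(R) diag = [2, 6] → torsion [2, 6]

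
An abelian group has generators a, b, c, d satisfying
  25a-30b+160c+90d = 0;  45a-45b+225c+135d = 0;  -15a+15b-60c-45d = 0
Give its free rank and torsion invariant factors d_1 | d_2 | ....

rank_ℚ(R)=3; free=4−3=1
SNF(R) diag = [5, 15, 45] → torsion [5, 15, 45]

Answer: M ≅ ℤ^1 ⊕ ℤ/5 ⊕ ℤ/15 ⊕ ℤ/45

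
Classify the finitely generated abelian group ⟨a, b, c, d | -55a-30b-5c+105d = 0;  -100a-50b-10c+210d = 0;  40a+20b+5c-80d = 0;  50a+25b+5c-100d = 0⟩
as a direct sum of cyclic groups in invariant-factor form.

rank_ℚ(R)=4; free=4−4=0
SNF(R) diag = [5, 5, 5, 10] → torsion [5, 5, 5, 10]

Answer: M ≅ ℤ/5 ⊕ ℤ/5 ⊕ ℤ/5 ⊕ ℤ/10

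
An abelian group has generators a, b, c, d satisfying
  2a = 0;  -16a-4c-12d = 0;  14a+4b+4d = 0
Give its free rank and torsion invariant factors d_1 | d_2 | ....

rank_ℚ(R)=3; free=4−3=1
SNF(R) diag = [2, 4, 4] → torsion [2, 4, 4]

Answer: M ≅ ℤ^1 ⊕ ℤ/2 ⊕ ℤ/4 ⊕ ℤ/4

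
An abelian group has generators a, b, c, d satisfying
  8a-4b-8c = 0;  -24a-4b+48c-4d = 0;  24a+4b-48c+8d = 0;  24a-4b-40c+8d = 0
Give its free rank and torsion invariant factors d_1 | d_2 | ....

rank_ℚ(R)=4; free=4−4=0
SNF(R) diag = [4, 4, 8, 16] → torsion [4, 4, 8, 16]

Answer: M ≅ ℤ/4 ⊕ ℤ/4 ⊕ ℤ/8 ⊕ ℤ/16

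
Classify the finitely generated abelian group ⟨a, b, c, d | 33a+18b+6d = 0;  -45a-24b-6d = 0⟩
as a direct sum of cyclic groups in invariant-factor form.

Answer: M ≅ ℤ^2 ⊕ ℤ/3 ⊕ ℤ/6

Derivation:
rank_ℚ(R)=2; free=4−2=2
SNF(R) diag = [3, 6] → torsion [3, 6]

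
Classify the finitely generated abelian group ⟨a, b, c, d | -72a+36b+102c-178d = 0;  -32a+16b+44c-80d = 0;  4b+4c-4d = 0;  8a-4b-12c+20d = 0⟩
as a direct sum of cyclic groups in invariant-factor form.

Answer: M ≅ ℤ/2 ⊕ ℤ/4 ⊕ ℤ/4 ⊕ ℤ/8

Derivation:
rank_ℚ(R)=4; free=4−4=0
SNF(R) diag = [2, 4, 4, 8] → torsion [2, 4, 4, 8]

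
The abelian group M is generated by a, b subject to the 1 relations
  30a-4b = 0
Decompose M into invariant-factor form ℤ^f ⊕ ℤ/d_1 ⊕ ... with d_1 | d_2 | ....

rank_ℚ(R)=1; free=2−1=1
SNF(R) diag = [2] → torsion [2]

Answer: M ≅ ℤ^1 ⊕ ℤ/2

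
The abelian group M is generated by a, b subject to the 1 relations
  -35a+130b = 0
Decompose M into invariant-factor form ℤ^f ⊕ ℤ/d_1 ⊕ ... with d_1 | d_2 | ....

rank_ℚ(R)=1; free=2−1=1
SNF(R) diag = [5] → torsion [5]

Answer: M ≅ ℤ^1 ⊕ ℤ/5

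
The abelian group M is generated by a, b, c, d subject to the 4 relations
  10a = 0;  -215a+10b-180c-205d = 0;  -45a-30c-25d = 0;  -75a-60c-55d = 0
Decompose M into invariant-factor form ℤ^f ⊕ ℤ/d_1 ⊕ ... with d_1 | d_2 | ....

Answer: M ≅ ℤ/5 ⊕ ℤ/10 ⊕ ℤ/10 ⊕ ℤ/30

Derivation:
rank_ℚ(R)=4; free=4−4=0
SNF(R) diag = [5, 10, 10, 30] → torsion [5, 10, 10, 30]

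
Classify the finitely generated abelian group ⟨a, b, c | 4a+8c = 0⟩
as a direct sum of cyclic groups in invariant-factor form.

Answer: M ≅ ℤ^2 ⊕ ℤ/4

Derivation:
rank_ℚ(R)=1; free=3−1=2
SNF(R) diag = [4] → torsion [4]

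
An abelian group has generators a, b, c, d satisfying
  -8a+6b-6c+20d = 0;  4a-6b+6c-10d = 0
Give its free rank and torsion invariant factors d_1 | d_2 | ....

rank_ℚ(R)=2; free=4−2=2
SNF(R) diag = [2, 6] → torsion [2, 6]

Answer: M ≅ ℤ^2 ⊕ ℤ/2 ⊕ ℤ/6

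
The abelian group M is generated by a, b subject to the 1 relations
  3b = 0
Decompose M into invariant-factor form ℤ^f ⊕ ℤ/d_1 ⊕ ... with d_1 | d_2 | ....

Answer: M ≅ ℤ^1 ⊕ ℤ/3

Derivation:
rank_ℚ(R)=1; free=2−1=1
SNF(R) diag = [3] → torsion [3]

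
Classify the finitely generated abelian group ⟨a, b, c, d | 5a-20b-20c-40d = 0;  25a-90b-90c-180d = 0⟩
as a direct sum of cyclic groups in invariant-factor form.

rank_ℚ(R)=2; free=4−2=2
SNF(R) diag = [5, 10] → torsion [5, 10]

Answer: M ≅ ℤ^2 ⊕ ℤ/5 ⊕ ℤ/10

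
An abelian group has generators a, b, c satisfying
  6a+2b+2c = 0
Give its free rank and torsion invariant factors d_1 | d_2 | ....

rank_ℚ(R)=1; free=3−1=2
SNF(R) diag = [2] → torsion [2]

Answer: M ≅ ℤ^2 ⊕ ℤ/2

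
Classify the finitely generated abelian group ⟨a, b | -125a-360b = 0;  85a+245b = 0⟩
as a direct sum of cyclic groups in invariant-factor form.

rank_ℚ(R)=2; free=2−2=0
SNF(R) diag = [5, 5] → torsion [5, 5]

Answer: M ≅ ℤ/5 ⊕ ℤ/5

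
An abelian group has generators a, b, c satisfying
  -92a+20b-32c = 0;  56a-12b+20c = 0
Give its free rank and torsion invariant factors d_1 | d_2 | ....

Answer: M ≅ ℤ^1 ⊕ ℤ/4 ⊕ ℤ/4

Derivation:
rank_ℚ(R)=2; free=3−2=1
SNF(R) diag = [4, 4] → torsion [4, 4]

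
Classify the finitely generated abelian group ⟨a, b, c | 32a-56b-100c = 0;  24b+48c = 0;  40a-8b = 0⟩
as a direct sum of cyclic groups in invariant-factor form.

Answer: M ≅ ℤ/4 ⊕ ℤ/8 ⊕ ℤ/24

Derivation:
rank_ℚ(R)=3; free=3−3=0
SNF(R) diag = [4, 8, 24] → torsion [4, 8, 24]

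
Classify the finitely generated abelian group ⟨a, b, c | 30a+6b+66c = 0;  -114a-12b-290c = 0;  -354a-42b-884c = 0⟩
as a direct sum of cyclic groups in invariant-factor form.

rank_ℚ(R)=3; free=3−3=0
SNF(R) diag = [2, 6, 18] → torsion [2, 6, 18]

Answer: M ≅ ℤ/2 ⊕ ℤ/6 ⊕ ℤ/18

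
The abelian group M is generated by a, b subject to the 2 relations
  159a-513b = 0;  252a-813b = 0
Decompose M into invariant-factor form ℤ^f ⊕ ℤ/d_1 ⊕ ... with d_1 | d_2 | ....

rank_ℚ(R)=2; free=2−2=0
SNF(R) diag = [3, 3] → torsion [3, 3]

Answer: M ≅ ℤ/3 ⊕ ℤ/3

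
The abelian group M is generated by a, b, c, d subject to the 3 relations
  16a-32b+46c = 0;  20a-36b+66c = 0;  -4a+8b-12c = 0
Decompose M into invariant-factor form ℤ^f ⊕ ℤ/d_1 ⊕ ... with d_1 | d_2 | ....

Answer: M ≅ ℤ^1 ⊕ ℤ/2 ⊕ ℤ/4 ⊕ ℤ/4

Derivation:
rank_ℚ(R)=3; free=4−3=1
SNF(R) diag = [2, 4, 4] → torsion [2, 4, 4]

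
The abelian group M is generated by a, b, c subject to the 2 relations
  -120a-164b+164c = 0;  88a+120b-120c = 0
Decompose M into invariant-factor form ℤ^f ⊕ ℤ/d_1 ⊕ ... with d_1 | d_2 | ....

rank_ℚ(R)=2; free=3−2=1
SNF(R) diag = [4, 8] → torsion [4, 8]

Answer: M ≅ ℤ^1 ⊕ ℤ/4 ⊕ ℤ/8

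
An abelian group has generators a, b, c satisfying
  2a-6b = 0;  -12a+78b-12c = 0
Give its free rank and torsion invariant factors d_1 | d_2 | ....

rank_ℚ(R)=2; free=3−2=1
SNF(R) diag = [2, 6] → torsion [2, 6]

Answer: M ≅ ℤ^1 ⊕ ℤ/2 ⊕ ℤ/6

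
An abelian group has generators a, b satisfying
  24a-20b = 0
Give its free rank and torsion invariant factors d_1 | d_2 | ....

rank_ℚ(R)=1; free=2−1=1
SNF(R) diag = [4] → torsion [4]

Answer: M ≅ ℤ^1 ⊕ ℤ/4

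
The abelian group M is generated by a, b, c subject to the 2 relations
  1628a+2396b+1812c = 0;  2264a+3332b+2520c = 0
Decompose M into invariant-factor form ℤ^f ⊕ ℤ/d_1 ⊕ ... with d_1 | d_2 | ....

rank_ℚ(R)=2; free=3−2=1
SNF(R) diag = [4, 12] → torsion [4, 12]

Answer: M ≅ ℤ^1 ⊕ ℤ/4 ⊕ ℤ/12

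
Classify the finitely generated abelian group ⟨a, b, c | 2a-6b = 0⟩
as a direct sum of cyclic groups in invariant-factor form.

rank_ℚ(R)=1; free=3−1=2
SNF(R) diag = [2] → torsion [2]

Answer: M ≅ ℤ^2 ⊕ ℤ/2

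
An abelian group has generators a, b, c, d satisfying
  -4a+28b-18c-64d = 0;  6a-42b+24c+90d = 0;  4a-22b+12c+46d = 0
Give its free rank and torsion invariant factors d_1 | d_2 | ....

rank_ℚ(R)=3; free=4−3=1
SNF(R) diag = [2, 6, 6] → torsion [2, 6, 6]

Answer: M ≅ ℤ^1 ⊕ ℤ/2 ⊕ ℤ/6 ⊕ ℤ/6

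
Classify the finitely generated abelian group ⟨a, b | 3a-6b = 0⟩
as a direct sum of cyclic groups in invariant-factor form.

rank_ℚ(R)=1; free=2−1=1
SNF(R) diag = [3] → torsion [3]

Answer: M ≅ ℤ^1 ⊕ ℤ/3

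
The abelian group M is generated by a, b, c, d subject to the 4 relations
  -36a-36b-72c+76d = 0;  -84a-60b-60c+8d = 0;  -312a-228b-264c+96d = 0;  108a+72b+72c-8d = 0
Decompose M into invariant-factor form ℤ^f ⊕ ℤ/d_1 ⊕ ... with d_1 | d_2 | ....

Answer: M ≅ ℤ/4 ⊕ ℤ/12 ⊕ ℤ/36 ⊕ ℤ/36

Derivation:
rank_ℚ(R)=4; free=4−4=0
SNF(R) diag = [4, 12, 36, 36] → torsion [4, 12, 36, 36]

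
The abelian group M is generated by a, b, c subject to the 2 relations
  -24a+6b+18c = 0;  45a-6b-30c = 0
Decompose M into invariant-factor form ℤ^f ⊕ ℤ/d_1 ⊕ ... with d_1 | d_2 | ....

Answer: M ≅ ℤ^1 ⊕ ℤ/3 ⊕ ℤ/6

Derivation:
rank_ℚ(R)=2; free=3−2=1
SNF(R) diag = [3, 6] → torsion [3, 6]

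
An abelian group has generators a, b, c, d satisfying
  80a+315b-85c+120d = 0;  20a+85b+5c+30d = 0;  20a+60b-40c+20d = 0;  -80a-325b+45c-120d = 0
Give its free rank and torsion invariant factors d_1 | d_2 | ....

Answer: M ≅ ℤ/5 ⊕ ℤ/10 ⊕ ℤ/10 ⊕ ℤ/20

Derivation:
rank_ℚ(R)=4; free=4−4=0
SNF(R) diag = [5, 10, 10, 20] → torsion [5, 10, 10, 20]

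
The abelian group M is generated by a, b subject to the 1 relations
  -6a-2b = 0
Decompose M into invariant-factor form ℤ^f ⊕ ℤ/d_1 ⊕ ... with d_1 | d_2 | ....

rank_ℚ(R)=1; free=2−1=1
SNF(R) diag = [2] → torsion [2]

Answer: M ≅ ℤ^1 ⊕ ℤ/2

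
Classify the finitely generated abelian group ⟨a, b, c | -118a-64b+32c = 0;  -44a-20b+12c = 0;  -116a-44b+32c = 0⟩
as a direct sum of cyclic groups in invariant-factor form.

rank_ℚ(R)=3; free=3−3=0
SNF(R) diag = [2, 4, 12] → torsion [2, 4, 12]

Answer: M ≅ ℤ/2 ⊕ ℤ/4 ⊕ ℤ/12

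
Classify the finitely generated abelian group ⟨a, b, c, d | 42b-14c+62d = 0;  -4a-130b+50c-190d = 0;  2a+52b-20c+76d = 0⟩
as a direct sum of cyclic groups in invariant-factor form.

rank_ℚ(R)=3; free=4−3=1
SNF(R) diag = [2, 2, 4] → torsion [2, 2, 4]

Answer: M ≅ ℤ^1 ⊕ ℤ/2 ⊕ ℤ/2 ⊕ ℤ/4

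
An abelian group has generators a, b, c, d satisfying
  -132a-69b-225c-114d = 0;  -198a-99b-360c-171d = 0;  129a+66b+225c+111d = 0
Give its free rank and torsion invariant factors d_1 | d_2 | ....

Answer: M ≅ ℤ^1 ⊕ ℤ/3 ⊕ ℤ/9 ⊕ ℤ/9

Derivation:
rank_ℚ(R)=3; free=4−3=1
SNF(R) diag = [3, 9, 9] → torsion [3, 9, 9]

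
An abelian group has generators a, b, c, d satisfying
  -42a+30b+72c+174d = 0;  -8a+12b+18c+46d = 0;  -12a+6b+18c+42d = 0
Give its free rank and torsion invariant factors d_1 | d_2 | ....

rank_ℚ(R)=3; free=4−3=1
SNF(R) diag = [2, 6, 18] → torsion [2, 6, 18]

Answer: M ≅ ℤ^1 ⊕ ℤ/2 ⊕ ℤ/6 ⊕ ℤ/18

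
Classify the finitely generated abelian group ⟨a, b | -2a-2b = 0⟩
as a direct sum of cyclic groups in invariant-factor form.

rank_ℚ(R)=1; free=2−1=1
SNF(R) diag = [2] → torsion [2]

Answer: M ≅ ℤ^1 ⊕ ℤ/2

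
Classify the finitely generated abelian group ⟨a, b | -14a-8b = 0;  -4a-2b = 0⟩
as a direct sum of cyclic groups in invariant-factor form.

Answer: M ≅ ℤ/2 ⊕ ℤ/2

Derivation:
rank_ℚ(R)=2; free=2−2=0
SNF(R) diag = [2, 2] → torsion [2, 2]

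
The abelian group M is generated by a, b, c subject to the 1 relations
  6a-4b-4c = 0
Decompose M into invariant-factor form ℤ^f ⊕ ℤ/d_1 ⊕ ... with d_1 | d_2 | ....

Answer: M ≅ ℤ^2 ⊕ ℤ/2

Derivation:
rank_ℚ(R)=1; free=3−1=2
SNF(R) diag = [2] → torsion [2]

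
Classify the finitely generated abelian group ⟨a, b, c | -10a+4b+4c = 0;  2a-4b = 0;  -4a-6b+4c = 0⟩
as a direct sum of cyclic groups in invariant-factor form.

Answer: M ≅ ℤ/2 ⊕ ℤ/2 ⊕ ℤ/4

Derivation:
rank_ℚ(R)=3; free=3−3=0
SNF(R) diag = [2, 2, 4] → torsion [2, 2, 4]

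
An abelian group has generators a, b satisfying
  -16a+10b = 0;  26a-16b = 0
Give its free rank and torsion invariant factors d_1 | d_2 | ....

Answer: M ≅ ℤ/2 ⊕ ℤ/2

Derivation:
rank_ℚ(R)=2; free=2−2=0
SNF(R) diag = [2, 2] → torsion [2, 2]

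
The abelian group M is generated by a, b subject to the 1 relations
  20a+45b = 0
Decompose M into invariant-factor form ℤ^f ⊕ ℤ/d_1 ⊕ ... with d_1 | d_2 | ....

rank_ℚ(R)=1; free=2−1=1
SNF(R) diag = [5] → torsion [5]

Answer: M ≅ ℤ^1 ⊕ ℤ/5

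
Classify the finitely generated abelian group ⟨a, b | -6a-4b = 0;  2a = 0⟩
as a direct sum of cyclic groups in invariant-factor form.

Answer: M ≅ ℤ/2 ⊕ ℤ/4

Derivation:
rank_ℚ(R)=2; free=2−2=0
SNF(R) diag = [2, 4] → torsion [2, 4]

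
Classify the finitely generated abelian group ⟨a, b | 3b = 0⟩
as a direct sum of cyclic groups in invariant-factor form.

Answer: M ≅ ℤ^1 ⊕ ℤ/3

Derivation:
rank_ℚ(R)=1; free=2−1=1
SNF(R) diag = [3] → torsion [3]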